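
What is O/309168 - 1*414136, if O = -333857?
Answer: -128037932705/309168 ≈ -4.1414e+5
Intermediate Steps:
O/309168 - 1*414136 = -333857/309168 - 1*414136 = -333857*1/309168 - 414136 = -333857/309168 - 414136 = -128037932705/309168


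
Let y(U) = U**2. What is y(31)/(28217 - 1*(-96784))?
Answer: 961/125001 ≈ 0.0076879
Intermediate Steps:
y(31)/(28217 - 1*(-96784)) = 31**2/(28217 - 1*(-96784)) = 961/(28217 + 96784) = 961/125001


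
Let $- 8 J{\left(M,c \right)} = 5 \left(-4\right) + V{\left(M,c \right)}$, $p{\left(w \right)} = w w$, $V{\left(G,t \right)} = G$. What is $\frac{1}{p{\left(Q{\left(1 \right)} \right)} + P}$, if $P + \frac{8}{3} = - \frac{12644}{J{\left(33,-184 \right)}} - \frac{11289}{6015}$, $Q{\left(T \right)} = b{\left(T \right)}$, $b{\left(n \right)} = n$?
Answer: $\frac{78195}{608152198} \approx 0.00012858$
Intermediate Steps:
$Q{\left(T \right)} = T$
$p{\left(w \right)} = w^{2}$
$J{\left(M,c \right)} = \frac{5}{2} - \frac{M}{8}$ ($J{\left(M,c \right)} = - \frac{5 \left(-4\right) + M}{8} = - \frac{-20 + M}{8} = \frac{5}{2} - \frac{M}{8}$)
$P = \frac{608074003}{78195}$ ($P = - \frac{8}{3} - \left(\frac{3763}{2005} + \frac{12644}{\frac{5}{2} - \frac{33}{8}}\right) = - \frac{8}{3} - \left(\frac{3763}{2005} + \frac{12644}{- \frac{13}{8}}\right) = - \frac{8}{3} - - \frac{202760841}{26065} = - \frac{8}{3} + \left(\frac{101152}{13} - \frac{3763}{2005}\right) = - \frac{8}{3} + \frac{202760841}{26065} = \frac{608074003}{78195} \approx 7776.4$)
$\frac{1}{p{\left(Q{\left(1 \right)} \right)} + P} = \frac{1}{1^{2} + \frac{608074003}{78195}} = \frac{1}{1 + \frac{608074003}{78195}} = \frac{1}{\frac{608152198}{78195}} = \frac{78195}{608152198}$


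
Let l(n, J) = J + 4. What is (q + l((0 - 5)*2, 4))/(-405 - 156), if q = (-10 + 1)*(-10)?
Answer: -98/561 ≈ -0.17469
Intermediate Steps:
l(n, J) = 4 + J
q = 90 (q = -9*(-10) = 90)
(q + l((0 - 5)*2, 4))/(-405 - 156) = (90 + (4 + 4))/(-405 - 156) = (90 + 8)/(-561) = 98*(-1/561) = -98/561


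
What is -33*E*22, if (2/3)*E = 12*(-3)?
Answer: 39204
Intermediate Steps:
E = -54 (E = 3*(12*(-3))/2 = (3/2)*(-36) = -54)
-33*E*22 = -33*(-54)*22 = 1782*22 = 39204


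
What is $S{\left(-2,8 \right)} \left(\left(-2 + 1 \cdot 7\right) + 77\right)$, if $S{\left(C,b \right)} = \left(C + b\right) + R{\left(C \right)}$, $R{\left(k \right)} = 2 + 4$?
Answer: $984$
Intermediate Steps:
$R{\left(k \right)} = 6$
$S{\left(C,b \right)} = 6 + C + b$ ($S{\left(C,b \right)} = \left(C + b\right) + 6 = 6 + C + b$)
$S{\left(-2,8 \right)} \left(\left(-2 + 1 \cdot 7\right) + 77\right) = \left(6 - 2 + 8\right) \left(\left(-2 + 1 \cdot 7\right) + 77\right) = 12 \left(\left(-2 + 7\right) + 77\right) = 12 \left(5 + 77\right) = 12 \cdot 82 = 984$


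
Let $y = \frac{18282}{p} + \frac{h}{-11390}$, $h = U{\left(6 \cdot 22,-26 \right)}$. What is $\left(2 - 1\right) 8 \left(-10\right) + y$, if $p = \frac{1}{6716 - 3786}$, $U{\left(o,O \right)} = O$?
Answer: $\frac{305059395113}{5695} \approx 5.3566 \cdot 10^{7}$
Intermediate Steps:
$h = -26$
$p = \frac{1}{2930} \approx 0.0003413$
$y = \frac{305059850713}{5695}$ ($y = 18282 \frac{1}{\frac{1}{2930}} - \frac{26}{-11390} = 18282 \cdot 2930 - - \frac{13}{5695} = 53566260 + \frac{13}{5695} = \frac{305059850713}{5695} \approx 5.3566 \cdot 10^{7}$)
$\left(2 - 1\right) 8 \left(-10\right) + y = \left(2 - 1\right) 8 \left(-10\right) + \frac{305059850713}{5695} = 1 \cdot 8 \left(-10\right) + \frac{305059850713}{5695} = 8 \left(-10\right) + \frac{305059850713}{5695} = -80 + \frac{305059850713}{5695} = \frac{305059395113}{5695}$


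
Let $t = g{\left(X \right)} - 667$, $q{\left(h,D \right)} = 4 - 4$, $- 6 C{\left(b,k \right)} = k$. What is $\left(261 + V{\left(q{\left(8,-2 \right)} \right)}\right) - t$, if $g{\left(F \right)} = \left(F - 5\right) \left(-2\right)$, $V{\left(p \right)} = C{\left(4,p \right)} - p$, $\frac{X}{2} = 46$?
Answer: $1102$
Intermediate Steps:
$X = 92$ ($X = 2 \cdot 46 = 92$)
$C{\left(b,k \right)} = - \frac{k}{6}$
$q{\left(h,D \right)} = 0$
$V{\left(p \right)} = - \frac{7 p}{6}$ ($V{\left(p \right)} = - \frac{p}{6} - p = - \frac{7 p}{6}$)
$g{\left(F \right)} = 10 - 2 F$ ($g{\left(F \right)} = \left(-5 + F\right) \left(-2\right) = 10 - 2 F$)
$t = -841$ ($t = \left(10 - 184\right) - 667 = \left(10 - 184\right) + \left(-759 + 92\right) = -174 - 667 = -841$)
$\left(261 + V{\left(q{\left(8,-2 \right)} \right)}\right) - t = \left(261 - 0\right) - -841 = \left(261 + 0\right) + 841 = 261 + 841 = 1102$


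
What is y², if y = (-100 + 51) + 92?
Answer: 1849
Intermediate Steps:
y = 43 (y = -49 + 92 = 43)
y² = 43² = 1849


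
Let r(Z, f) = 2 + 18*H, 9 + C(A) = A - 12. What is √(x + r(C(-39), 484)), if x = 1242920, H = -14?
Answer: 11*√10270 ≈ 1114.8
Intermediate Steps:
C(A) = -21 + A (C(A) = -9 + (A - 12) = -9 + (-12 + A) = -21 + A)
r(Z, f) = -250 (r(Z, f) = 2 + 18*(-14) = 2 - 252 = -250)
√(x + r(C(-39), 484)) = √(1242920 - 250) = √1242670 = 11*√10270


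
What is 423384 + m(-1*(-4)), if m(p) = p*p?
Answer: 423400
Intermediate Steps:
m(p) = p**2
423384 + m(-1*(-4)) = 423384 + (-1*(-4))**2 = 423384 + 4**2 = 423384 + 16 = 423400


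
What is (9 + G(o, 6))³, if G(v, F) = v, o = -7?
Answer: 8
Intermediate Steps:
(9 + G(o, 6))³ = (9 - 7)³ = 2³ = 8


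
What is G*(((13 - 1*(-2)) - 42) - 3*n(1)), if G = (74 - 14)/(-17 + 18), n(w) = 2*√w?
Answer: -1980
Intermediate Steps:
G = 60 (G = 60/1 = 60*1 = 60)
G*(((13 - 1*(-2)) - 42) - 3*n(1)) = 60*(((13 - 1*(-2)) - 42) - 6*√1) = 60*(((13 + 2) - 42) - 6) = 60*((15 - 42) - 3*2) = 60*(-27 - 6) = 60*(-33) = -1980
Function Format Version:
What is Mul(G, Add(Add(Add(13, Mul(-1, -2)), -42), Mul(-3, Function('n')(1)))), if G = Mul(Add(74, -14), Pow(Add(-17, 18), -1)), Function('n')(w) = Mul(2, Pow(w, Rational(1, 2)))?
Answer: -1980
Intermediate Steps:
G = 60 (G = Mul(60, Pow(1, -1)) = Mul(60, 1) = 60)
Mul(G, Add(Add(Add(13, Mul(-1, -2)), -42), Mul(-3, Function('n')(1)))) = Mul(60, Add(Add(Add(13, Mul(-1, -2)), -42), Mul(-3, Mul(2, Pow(1, Rational(1, 2)))))) = Mul(60, Add(Add(Add(13, 2), -42), Mul(-3, Mul(2, 1)))) = Mul(60, Add(Add(15, -42), Mul(-3, 2))) = Mul(60, Add(-27, -6)) = Mul(60, -33) = -1980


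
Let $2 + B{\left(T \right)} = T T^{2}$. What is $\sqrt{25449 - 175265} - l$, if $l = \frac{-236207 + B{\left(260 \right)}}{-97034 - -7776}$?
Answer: $\frac{17339791}{89258} + 2 i \sqrt{37454} \approx 194.27 + 387.06 i$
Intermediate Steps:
$B{\left(T \right)} = -2 + T^{3}$ ($B{\left(T \right)} = -2 + T T^{2} = -2 + T^{3}$)
$l = - \frac{17339791}{89258}$ ($l = \frac{-236207 - \left(2 - 260^{3}\right)}{-97034 - -7776} = \frac{-236207 + \left(-2 + 17576000\right)}{-97034 + 7776} = \frac{-236207 + 17575998}{-89258} = 17339791 \left(- \frac{1}{89258}\right) = - \frac{17339791}{89258} \approx -194.27$)
$\sqrt{25449 - 175265} - l = \sqrt{25449 - 175265} - - \frac{17339791}{89258} = \sqrt{-149816} + \frac{17339791}{89258} = 2 i \sqrt{37454} + \frac{17339791}{89258} = \frac{17339791}{89258} + 2 i \sqrt{37454}$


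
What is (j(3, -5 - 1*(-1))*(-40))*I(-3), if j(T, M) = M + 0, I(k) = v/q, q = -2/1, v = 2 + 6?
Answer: -640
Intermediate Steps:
v = 8
q = -2 (q = -2*1 = -2)
I(k) = -4 (I(k) = 8/(-2) = 8*(-½) = -4)
j(T, M) = M
(j(3, -5 - 1*(-1))*(-40))*I(-3) = ((-5 - 1*(-1))*(-40))*(-4) = ((-5 + 1)*(-40))*(-4) = -4*(-40)*(-4) = 160*(-4) = -640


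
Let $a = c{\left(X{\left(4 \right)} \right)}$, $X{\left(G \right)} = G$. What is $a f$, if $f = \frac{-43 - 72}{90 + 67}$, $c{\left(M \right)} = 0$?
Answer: $0$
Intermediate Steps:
$f = - \frac{115}{157} \approx -0.73248$
$a = 0$
$a f = 0 \left(- \frac{115}{157}\right) = 0$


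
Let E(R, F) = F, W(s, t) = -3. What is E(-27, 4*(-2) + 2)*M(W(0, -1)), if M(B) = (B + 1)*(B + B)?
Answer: -72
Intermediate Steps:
M(B) = 2*B*(1 + B) (M(B) = (1 + B)*(2*B) = 2*B*(1 + B))
E(-27, 4*(-2) + 2)*M(W(0, -1)) = (4*(-2) + 2)*(2*(-3)*(1 - 3)) = (-8 + 2)*(2*(-3)*(-2)) = -6*12 = -72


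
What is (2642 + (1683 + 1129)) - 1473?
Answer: 3981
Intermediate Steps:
(2642 + (1683 + 1129)) - 1473 = (2642 + 2812) - 1473 = 5454 - 1473 = 3981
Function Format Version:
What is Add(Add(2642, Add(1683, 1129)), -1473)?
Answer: 3981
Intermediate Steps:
Add(Add(2642, Add(1683, 1129)), -1473) = Add(Add(2642, 2812), -1473) = Add(5454, -1473) = 3981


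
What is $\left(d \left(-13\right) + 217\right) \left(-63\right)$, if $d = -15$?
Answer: $-25956$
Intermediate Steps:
$\left(d \left(-13\right) + 217\right) \left(-63\right) = \left(\left(-15\right) \left(-13\right) + 217\right) \left(-63\right) = \left(195 + 217\right) \left(-63\right) = 412 \left(-63\right) = -25956$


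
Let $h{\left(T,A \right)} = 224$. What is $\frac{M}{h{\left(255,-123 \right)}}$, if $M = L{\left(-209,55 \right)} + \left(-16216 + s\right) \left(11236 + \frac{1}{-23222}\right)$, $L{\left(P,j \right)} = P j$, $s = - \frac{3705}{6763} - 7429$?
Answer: $- \frac{20863583851684755}{17589643232} \approx -1.1861 \cdot 10^{6}$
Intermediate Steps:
$s = - \frac{50246032}{6763}$ ($s = \left(-3705\right) \frac{1}{6763} - 7429 = - \frac{3705}{6763} - 7429 = - \frac{50246032}{6763} \approx -7429.5$)
$M = - \frac{20863583851684755}{78525193}$ ($M = \left(-209\right) 55 + \left(-16216 - \frac{50246032}{6763}\right) \left(11236 + \frac{1}{-23222}\right) = -11495 - \frac{159914840 \left(11236 - \frac{1}{23222}\right)}{6763} = -11495 - \frac{20862681204591220}{78525193} = - \frac{20863583851684755}{78525193} \approx -2.6569 \cdot 10^{8}$)
$\frac{M}{h{\left(255,-123 \right)}} = - \frac{20863583851684755}{78525193 \cdot 224} = \left(- \frac{20863583851684755}{78525193}\right) \frac{1}{224} = - \frac{20863583851684755}{17589643232}$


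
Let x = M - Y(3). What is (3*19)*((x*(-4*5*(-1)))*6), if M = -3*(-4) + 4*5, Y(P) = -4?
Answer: 246240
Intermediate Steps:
M = 32 (M = 12 + 20 = 32)
x = 36 (x = 32 - 1*(-4) = 32 + 4 = 36)
(3*19)*((x*(-4*5*(-1)))*6) = (3*19)*((36*(-4*5*(-1)))*6) = 57*((36*(-20*(-1)))*6) = 57*((36*20)*6) = 57*(720*6) = 57*4320 = 246240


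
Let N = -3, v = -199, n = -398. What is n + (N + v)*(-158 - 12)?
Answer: 33942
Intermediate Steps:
n + (N + v)*(-158 - 12) = -398 + (-3 - 199)*(-158 - 12) = -398 - 202*(-170) = -398 + 34340 = 33942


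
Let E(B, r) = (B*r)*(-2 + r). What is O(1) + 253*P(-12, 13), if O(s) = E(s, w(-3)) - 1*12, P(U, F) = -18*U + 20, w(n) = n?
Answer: 59711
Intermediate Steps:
E(B, r) = B*r*(-2 + r)
P(U, F) = 20 - 18*U
O(s) = -12 + 15*s (O(s) = s*(-3)*(-2 - 3) - 1*12 = s*(-3)*(-5) - 12 = 15*s - 12 = -12 + 15*s)
O(1) + 253*P(-12, 13) = (-12 + 15*1) + 253*(20 - 18*(-12)) = (-12 + 15) + 253*(20 + 216) = 3 + 253*236 = 3 + 59708 = 59711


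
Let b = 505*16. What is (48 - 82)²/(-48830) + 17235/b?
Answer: 83224457/39454640 ≈ 2.1094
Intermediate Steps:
b = 8080
(48 - 82)²/(-48830) + 17235/b = (48 - 82)²/(-48830) + 17235/8080 = (-34)²*(-1/48830) + 17235*(1/8080) = 1156*(-1/48830) + 3447/1616 = -578/24415 + 3447/1616 = 83224457/39454640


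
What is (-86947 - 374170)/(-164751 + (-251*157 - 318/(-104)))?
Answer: 23978084/10616057 ≈ 2.2587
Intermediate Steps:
(-86947 - 374170)/(-164751 + (-251*157 - 318/(-104))) = -461117/(-164751 + (-39407 - 318*(-1/104))) = -461117/(-164751 + (-39407 + 159/52)) = -461117/(-164751 - 2049005/52) = -461117/(-10616057/52) = -461117*(-52/10616057) = 23978084/10616057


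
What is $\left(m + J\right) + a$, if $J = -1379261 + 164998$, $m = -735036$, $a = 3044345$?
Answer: $1095046$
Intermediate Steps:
$J = -1214263$
$\left(m + J\right) + a = \left(-735036 - 1214263\right) + 3044345 = -1949299 + 3044345 = 1095046$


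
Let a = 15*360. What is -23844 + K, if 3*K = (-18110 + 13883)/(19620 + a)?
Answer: -596578289/25020 ≈ -23844.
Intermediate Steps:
a = 5400
K = -1409/25020 (K = ((-18110 + 13883)/(19620 + 5400))/3 = (-4227/25020)/3 = (-4227*1/25020)/3 = (1/3)*(-1409/8340) = -1409/25020 ≈ -0.056315)
-23844 + K = -23844 - 1409/25020 = -596578289/25020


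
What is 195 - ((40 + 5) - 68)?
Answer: 218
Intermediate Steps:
195 - ((40 + 5) - 68) = 195 - (45 - 68) = 195 - 1*(-23) = 195 + 23 = 218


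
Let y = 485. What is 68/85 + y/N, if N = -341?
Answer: -1061/1705 ≈ -0.62229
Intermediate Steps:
68/85 + y/N = 68/85 + 485/(-341) = 68*(1/85) + 485*(-1/341) = ⅘ - 485/341 = -1061/1705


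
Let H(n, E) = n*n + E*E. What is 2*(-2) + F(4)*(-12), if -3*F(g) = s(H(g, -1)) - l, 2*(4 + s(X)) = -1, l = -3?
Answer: -10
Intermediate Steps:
H(n, E) = E² + n² (H(n, E) = n² + E² = E² + n²)
s(X) = -9/2 (s(X) = -4 + (½)*(-1) = -4 - ½ = -9/2)
F(g) = ½ (F(g) = -(-9/2 - 1*(-3))/3 = -(-9/2 + 3)/3 = -⅓*(-3/2) = ½)
2*(-2) + F(4)*(-12) = 2*(-2) + (½)*(-12) = -4 - 6 = -10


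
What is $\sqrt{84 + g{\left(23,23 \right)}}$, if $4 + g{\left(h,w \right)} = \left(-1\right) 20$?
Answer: $2 \sqrt{15} \approx 7.746$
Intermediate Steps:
$g{\left(h,w \right)} = -24$ ($g{\left(h,w \right)} = -4 - 20 = -24$)
$\sqrt{84 + g{\left(23,23 \right)}} = \sqrt{84 - 24} = \sqrt{60} = 2 \sqrt{15}$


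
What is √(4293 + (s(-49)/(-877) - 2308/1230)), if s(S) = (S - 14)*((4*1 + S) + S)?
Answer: √1246339876562085/539355 ≈ 65.455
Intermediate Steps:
s(S) = (-14 + S)*(4 + 2*S) (s(S) = (-14 + S)*((4 + S) + S) = (-14 + S)*(4 + 2*S))
√(4293 + (s(-49)/(-877) - 2308/1230)) = √(4293 + ((-56 - 24*(-49) + 2*(-49)²)/(-877) - 2308/1230)) = √(4293 + ((-56 + 1176 + 2*2401)*(-1/877) - 2308*1/1230)) = √(4293 + ((-56 + 1176 + 4802)*(-1/877) - 1154/615)) = √(4293 + (5922*(-1/877) - 1154/615)) = √(4293 + (-5922/877 - 1154/615)) = √(4293 - 4654088/539355) = √(2310796927/539355) = √1246339876562085/539355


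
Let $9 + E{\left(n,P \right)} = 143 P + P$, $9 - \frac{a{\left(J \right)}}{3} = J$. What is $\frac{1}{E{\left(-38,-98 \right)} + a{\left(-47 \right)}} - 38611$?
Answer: $- \frac{538739284}{13953} \approx -38611.0$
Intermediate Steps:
$a{\left(J \right)} = 27 - 3 J$
$E{\left(n,P \right)} = -9 + 144 P$ ($E{\left(n,P \right)} = -9 + \left(143 P + P\right) = -9 + 144 P$)
$\frac{1}{E{\left(-38,-98 \right)} + a{\left(-47 \right)}} - 38611 = \frac{1}{\left(-9 + 144 \left(-98\right)\right) + \left(27 - -141\right)} - 38611 = \frac{1}{\left(-9 - 14112\right) + \left(27 + 141\right)} - 38611 = \frac{1}{-14121 + 168} - 38611 = \frac{1}{-13953} - 38611 = - \frac{1}{13953} - 38611 = - \frac{538739284}{13953}$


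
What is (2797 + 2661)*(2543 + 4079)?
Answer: 36142876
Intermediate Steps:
(2797 + 2661)*(2543 + 4079) = 5458*6622 = 36142876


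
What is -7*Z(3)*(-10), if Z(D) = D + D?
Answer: 420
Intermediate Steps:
Z(D) = 2*D
-7*Z(3)*(-10) = -14*3*(-10) = -7*6*(-10) = -42*(-10) = 420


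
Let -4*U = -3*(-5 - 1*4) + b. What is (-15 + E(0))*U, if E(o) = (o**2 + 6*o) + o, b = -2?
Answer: 375/4 ≈ 93.750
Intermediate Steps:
U = -25/4 (U = -(-3*(-5 - 1*4) - 2)/4 = -(-3*(-5 - 4) - 2)/4 = -(-3*(-9) - 2)/4 = -(27 - 2)/4 = -1/4*25 = -25/4 ≈ -6.2500)
E(o) = o**2 + 7*o
(-15 + E(0))*U = (-15 + 0*(7 + 0))*(-25/4) = (-15 + 0*7)*(-25/4) = (-15 + 0)*(-25/4) = -15*(-25/4) = 375/4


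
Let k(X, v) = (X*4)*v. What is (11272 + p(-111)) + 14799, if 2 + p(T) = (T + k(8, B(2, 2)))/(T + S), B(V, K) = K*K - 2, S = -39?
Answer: 3910397/150 ≈ 26069.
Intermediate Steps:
B(V, K) = -2 + K² (B(V, K) = K² - 2 = -2 + K²)
k(X, v) = 4*X*v (k(X, v) = (4*X)*v = 4*X*v)
p(T) = -2 + (64 + T)/(-39 + T) (p(T) = -2 + (T + 4*8*(-2 + 2²))/(T - 39) = -2 + (T + 4*8*(-2 + 4))/(-39 + T) = -2 + (T + 4*8*2)/(-39 + T) = -2 + (T + 64)/(-39 + T) = -2 + (64 + T)/(-39 + T))
(11272 + p(-111)) + 14799 = (11272 + (142 - 1*(-111))/(-39 - 111)) + 14799 = (11272 + (142 + 111)/(-150)) + 14799 = (11272 - 1/150*253) + 14799 = (11272 - 253/150) + 14799 = 1690547/150 + 14799 = 3910397/150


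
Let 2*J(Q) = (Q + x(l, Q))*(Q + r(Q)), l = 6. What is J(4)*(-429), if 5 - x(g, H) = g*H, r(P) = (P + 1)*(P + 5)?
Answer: 315315/2 ≈ 1.5766e+5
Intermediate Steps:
r(P) = (1 + P)*(5 + P)
x(g, H) = 5 - H*g (x(g, H) = 5 - g*H = 5 - H*g)
J(Q) = (5 - 5*Q)*(5 + Q² + 7*Q)/2 (J(Q) = ((Q + (5 - 1*Q*6))*(Q + (5 + Q² + 6*Q)))/2 = ((Q + (5 - 6*Q))*(5 + Q² + 7*Q))/2 = ((5 - 5*Q)*(5 + Q² + 7*Q))/2 = (5 - 5*Q)*(5 + Q² + 7*Q)/2)
J(4)*(-429) = (25/2 - 15*4² + 5*4 - 5/2*4³)*(-429) = (25/2 - 15*16 + 20 - 5/2*64)*(-429) = (25/2 - 240 + 20 - 160)*(-429) = -735/2*(-429) = 315315/2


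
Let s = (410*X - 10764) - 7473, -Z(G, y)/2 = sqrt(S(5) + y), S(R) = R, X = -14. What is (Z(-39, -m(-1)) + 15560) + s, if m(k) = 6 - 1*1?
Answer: -8417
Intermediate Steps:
m(k) = 5 (m(k) = 6 - 1 = 5)
Z(G, y) = -2*sqrt(5 + y)
s = -23977 (s = (410*(-14) - 10764) - 7473 = (-5740 - 10764) - 7473 = -16504 - 7473 = -23977)
(Z(-39, -m(-1)) + 15560) + s = (-2*sqrt(5 - 1*5) + 15560) - 23977 = (-2*sqrt(5 - 5) + 15560) - 23977 = (-2*sqrt(0) + 15560) - 23977 = (-2*0 + 15560) - 23977 = (0 + 15560) - 23977 = 15560 - 23977 = -8417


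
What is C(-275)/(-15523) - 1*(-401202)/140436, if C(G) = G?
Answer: 348137697/121110446 ≈ 2.8745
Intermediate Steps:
C(-275)/(-15523) - 1*(-401202)/140436 = -275/(-15523) - 1*(-401202)/140436 = -275*(-1/15523) + 401202*(1/140436) = 275/15523 + 22289/7802 = 348137697/121110446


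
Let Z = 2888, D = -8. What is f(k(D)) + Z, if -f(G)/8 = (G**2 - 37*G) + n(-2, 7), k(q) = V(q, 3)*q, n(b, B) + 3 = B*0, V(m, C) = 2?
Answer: -3872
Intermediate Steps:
n(b, B) = -3 (n(b, B) = -3 + B*0 = -3 + 0 = -3)
k(q) = 2*q
f(G) = 24 - 8*G**2 + 296*G (f(G) = -8*((G**2 - 37*G) - 3) = -8*(-3 + G**2 - 37*G) = 24 - 8*G**2 + 296*G)
f(k(D)) + Z = (24 - 8*(2*(-8))**2 + 296*(2*(-8))) + 2888 = (24 - 8*(-16)**2 + 296*(-16)) + 2888 = (24 - 8*256 - 4736) + 2888 = (24 - 2048 - 4736) + 2888 = -6760 + 2888 = -3872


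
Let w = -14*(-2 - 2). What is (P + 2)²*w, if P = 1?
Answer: 504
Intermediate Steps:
w = 56 (w = -14*(-4) = -7*(-8) = 56)
(P + 2)²*w = (1 + 2)²*56 = 3²*56 = 9*56 = 504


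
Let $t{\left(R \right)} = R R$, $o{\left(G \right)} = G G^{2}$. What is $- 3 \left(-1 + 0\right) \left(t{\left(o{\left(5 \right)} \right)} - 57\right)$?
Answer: $46704$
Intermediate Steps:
$o{\left(G \right)} = G^{3}$
$t{\left(R \right)} = R^{2}$
$- 3 \left(-1 + 0\right) \left(t{\left(o{\left(5 \right)} \right)} - 57\right) = - 3 \left(-1 + 0\right) \left(\left(5^{3}\right)^{2} - 57\right) = \left(-3\right) \left(-1\right) \left(125^{2} - 57\right) = 3 \left(15625 - 57\right) = 3 \cdot 15568 = 46704$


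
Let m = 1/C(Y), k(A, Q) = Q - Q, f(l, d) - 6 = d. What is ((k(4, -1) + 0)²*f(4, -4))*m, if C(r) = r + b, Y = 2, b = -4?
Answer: 0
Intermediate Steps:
f(l, d) = 6 + d
C(r) = -4 + r (C(r) = r - 4 = -4 + r)
k(A, Q) = 0
m = -½ (m = 1/(-4 + 2) = 1/(-2) = -½ ≈ -0.50000)
((k(4, -1) + 0)²*f(4, -4))*m = ((0 + 0)²*(6 - 4))*(-½) = (0²*2)*(-½) = (0*2)*(-½) = 0*(-½) = 0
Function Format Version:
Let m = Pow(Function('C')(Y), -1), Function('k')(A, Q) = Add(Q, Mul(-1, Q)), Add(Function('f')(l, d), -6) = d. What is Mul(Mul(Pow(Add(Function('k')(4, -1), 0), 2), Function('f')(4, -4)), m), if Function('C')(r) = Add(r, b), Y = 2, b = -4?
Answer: 0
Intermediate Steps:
Function('f')(l, d) = Add(6, d)
Function('C')(r) = Add(-4, r) (Function('C')(r) = Add(r, -4) = Add(-4, r))
Function('k')(A, Q) = 0
m = Rational(-1, 2) (m = Pow(Add(-4, 2), -1) = Pow(-2, -1) = Rational(-1, 2) ≈ -0.50000)
Mul(Mul(Pow(Add(Function('k')(4, -1), 0), 2), Function('f')(4, -4)), m) = Mul(Mul(Pow(Add(0, 0), 2), Add(6, -4)), Rational(-1, 2)) = Mul(Mul(Pow(0, 2), 2), Rational(-1, 2)) = Mul(Mul(0, 2), Rational(-1, 2)) = Mul(0, Rational(-1, 2)) = 0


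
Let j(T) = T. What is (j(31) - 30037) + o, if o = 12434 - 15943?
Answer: -33515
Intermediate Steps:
o = -3509
(j(31) - 30037) + o = (31 - 30037) - 3509 = -30006 - 3509 = -33515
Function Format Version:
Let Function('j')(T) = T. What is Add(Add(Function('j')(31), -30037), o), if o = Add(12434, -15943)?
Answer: -33515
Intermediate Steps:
o = -3509
Add(Add(Function('j')(31), -30037), o) = Add(Add(31, -30037), -3509) = Add(-30006, -3509) = -33515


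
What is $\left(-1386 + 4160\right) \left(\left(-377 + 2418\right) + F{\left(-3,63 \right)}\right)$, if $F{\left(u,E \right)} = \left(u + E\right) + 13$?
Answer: $5864236$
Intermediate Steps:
$F{\left(u,E \right)} = 13 + E + u$ ($F{\left(u,E \right)} = \left(E + u\right) + 13 = 13 + E + u$)
$\left(-1386 + 4160\right) \left(\left(-377 + 2418\right) + F{\left(-3,63 \right)}\right) = \left(-1386 + 4160\right) \left(\left(-377 + 2418\right) + \left(13 + 63 - 3\right)\right) = 2774 \left(2041 + 73\right) = 2774 \cdot 2114 = 5864236$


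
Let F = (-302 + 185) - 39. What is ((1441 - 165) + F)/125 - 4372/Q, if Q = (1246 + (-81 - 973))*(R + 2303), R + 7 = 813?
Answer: 33400643/3730800 ≈ 8.9527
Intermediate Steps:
R = 806 (R = -7 + 813 = 806)
F = -156 (F = -117 - 39 = -156)
Q = 596928 (Q = (1246 + (-81 - 973))*(806 + 2303) = (1246 - 1054)*3109 = 192*3109 = 596928)
((1441 - 165) + F)/125 - 4372/Q = ((1441 - 165) - 156)/125 - 4372/596928 = (1276 - 156)*(1/125) - 4372*1/596928 = 1120*(1/125) - 1093/149232 = 224/25 - 1093/149232 = 33400643/3730800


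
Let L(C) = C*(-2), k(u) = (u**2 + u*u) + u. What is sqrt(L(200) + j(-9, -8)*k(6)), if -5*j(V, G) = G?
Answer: 4*I*sqrt(430)/5 ≈ 16.589*I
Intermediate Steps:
k(u) = u + 2*u**2 (k(u) = (u**2 + u**2) + u = 2*u**2 + u = u + 2*u**2)
j(V, G) = -G/5
L(C) = -2*C
sqrt(L(200) + j(-9, -8)*k(6)) = sqrt(-2*200 + (-1/5*(-8))*(6*(1 + 2*6))) = sqrt(-400 + 8*(6*(1 + 12))/5) = sqrt(-400 + 8*(6*13)/5) = sqrt(-400 + (8/5)*78) = sqrt(-400 + 624/5) = sqrt(-1376/5) = 4*I*sqrt(430)/5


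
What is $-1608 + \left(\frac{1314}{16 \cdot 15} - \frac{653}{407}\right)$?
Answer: $- \frac{26115227}{16280} \approx -1604.1$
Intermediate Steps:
$-1608 + \left(\frac{1314}{16 \cdot 15} - \frac{653}{407}\right) = -1608 + \left(\frac{1314}{240} - \frac{653}{407}\right) = -1608 + \left(1314 \cdot \frac{1}{240} - \frac{653}{407}\right) = -1608 + \left(\frac{219}{40} - \frac{653}{407}\right) = -1608 + \frac{63013}{16280} = - \frac{26115227}{16280}$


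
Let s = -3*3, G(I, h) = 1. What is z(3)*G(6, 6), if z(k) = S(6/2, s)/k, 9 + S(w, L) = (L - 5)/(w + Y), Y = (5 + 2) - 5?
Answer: -59/15 ≈ -3.9333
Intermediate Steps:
s = -9
Y = 2 (Y = 7 - 5 = 2)
S(w, L) = -9 + (-5 + L)/(2 + w) (S(w, L) = -9 + (L - 5)/(w + 2) = -9 + (-5 + L)/(2 + w))
z(k) = -59/(5*k) (z(k) = ((-23 - 9 - 54/2)/(2 + 6/2))/k = ((-23 - 9 - 54/2)/(2 + 6*(1/2)))/k = ((-23 - 9 - 9*3)/(2 + 3))/k = ((-23 - 9 - 27)/5)/k = ((1/5)*(-59))/k = -59/(5*k))
z(3)*G(6, 6) = -59/5/3*1 = -59/5*1/3*1 = -59/15*1 = -59/15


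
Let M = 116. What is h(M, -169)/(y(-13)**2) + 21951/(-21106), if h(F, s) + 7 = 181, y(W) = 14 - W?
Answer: -4109945/5128758 ≈ -0.80135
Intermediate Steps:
h(F, s) = 174 (h(F, s) = -7 + 181 = 174)
h(M, -169)/(y(-13)**2) + 21951/(-21106) = 174/((14 - 1*(-13))**2) + 21951/(-21106) = 174/((14 + 13)**2) + 21951*(-1/21106) = 174/(27**2) - 21951/21106 = 174/729 - 21951/21106 = 174*(1/729) - 21951/21106 = 58/243 - 21951/21106 = -4109945/5128758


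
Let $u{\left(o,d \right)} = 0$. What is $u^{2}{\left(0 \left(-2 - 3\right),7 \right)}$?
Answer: $0$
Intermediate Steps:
$u^{2}{\left(0 \left(-2 - 3\right),7 \right)} = 0^{2} = 0$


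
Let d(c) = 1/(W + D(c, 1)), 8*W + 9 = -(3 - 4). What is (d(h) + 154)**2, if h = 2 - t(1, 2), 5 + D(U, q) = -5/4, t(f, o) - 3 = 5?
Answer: 19909444/841 ≈ 23674.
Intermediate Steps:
t(f, o) = 8 (t(f, o) = 3 + 5 = 8)
D(U, q) = -25/4 (D(U, q) = -5 - 5/4 = -25/4)
h = -6 (h = 2 - 1*8 = 2 - 8 = -6)
W = -1 (W = -9/8 + (-(3 - 4))/8 = -9/8 + (-1*(-1))/8 = -9/8 + (1/8)*1 = -9/8 + 1/8 = -1)
d(c) = -4/29 (d(c) = 1/(-1 - 25/4) = 1/(-29/4) = -4/29)
(d(h) + 154)**2 = (-4/29 + 154)**2 = (4462/29)**2 = 19909444/841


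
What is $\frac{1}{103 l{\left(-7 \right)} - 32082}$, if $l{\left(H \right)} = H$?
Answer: $- \frac{1}{32803} \approx -3.0485 \cdot 10^{-5}$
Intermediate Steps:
$\frac{1}{103 l{\left(-7 \right)} - 32082} = \frac{1}{103 \left(-7\right) - 32082} = \frac{1}{-721 - 32082} = \frac{1}{-32803} = - \frac{1}{32803}$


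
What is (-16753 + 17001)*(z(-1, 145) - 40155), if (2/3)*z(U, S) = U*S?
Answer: -10012380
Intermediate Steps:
z(U, S) = 3*S*U/2 (z(U, S) = 3*(U*S)/2 = 3*(S*U)/2 = 3*S*U/2)
(-16753 + 17001)*(z(-1, 145) - 40155) = (-16753 + 17001)*((3/2)*145*(-1) - 40155) = 248*(-435/2 - 40155) = 248*(-80745/2) = -10012380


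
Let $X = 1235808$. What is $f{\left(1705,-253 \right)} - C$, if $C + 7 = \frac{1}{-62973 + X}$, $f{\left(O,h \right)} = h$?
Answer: $- \frac{288517411}{1172835} \approx -246.0$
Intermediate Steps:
$C = - \frac{8209844}{1172835}$ ($C = -7 + \frac{1}{-62973 + 1235808} = -7 + \frac{1}{1172835} = - \frac{8209844}{1172835} \approx -7.0$)
$f{\left(1705,-253 \right)} - C = -253 - - \frac{8209844}{1172835} = -253 + \frac{8209844}{1172835} = - \frac{288517411}{1172835}$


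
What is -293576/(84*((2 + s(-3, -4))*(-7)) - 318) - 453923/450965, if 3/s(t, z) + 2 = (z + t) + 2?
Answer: 65914364237/280049265 ≈ 235.37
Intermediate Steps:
s(t, z) = 3/(t + z) (s(t, z) = 3/(-2 + ((z + t) + 2)) = 3/(-2 + ((t + z) + 2)) = 3/(-2 + (2 + t + z)) = 3/(t + z))
-293576/(84*((2 + s(-3, -4))*(-7)) - 318) - 453923/450965 = -293576/(84*((2 + 3/(-3 - 4))*(-7)) - 318) - 453923/450965 = -293576/(84*((2 + 3/(-7))*(-7)) - 318) - 453923*1/450965 = -293576/(84*((2 + 3*(-⅐))*(-7)) - 318) - 453923/450965 = -293576/(84*((2 - 3/7)*(-7)) - 318) - 453923/450965 = -293576/(84*((11/7)*(-7)) - 318) - 453923/450965 = -293576/(84*(-11) - 318) - 453923/450965 = -293576/(-924 - 318) - 453923/450965 = -293576/(-1242) - 453923/450965 = -293576*(-1/1242) - 453923/450965 = 146788/621 - 453923/450965 = 65914364237/280049265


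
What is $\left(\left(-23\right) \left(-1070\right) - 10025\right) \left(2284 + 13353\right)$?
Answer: $228065645$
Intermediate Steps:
$\left(\left(-23\right) \left(-1070\right) - 10025\right) \left(2284 + 13353\right) = \left(24610 - 10025\right) 15637 = 14585 \cdot 15637 = 228065645$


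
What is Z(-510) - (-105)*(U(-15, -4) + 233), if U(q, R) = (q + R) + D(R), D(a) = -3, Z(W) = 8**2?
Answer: 22219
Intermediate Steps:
Z(W) = 64
U(q, R) = -3 + R + q (U(q, R) = (q + R) - 3 = (R + q) - 3 = -3 + R + q)
Z(-510) - (-105)*(U(-15, -4) + 233) = 64 - (-105)*((-3 - 4 - 15) + 233) = 64 - (-105)*(-22 + 233) = 64 - (-105)*211 = 64 - 1*(-22155) = 64 + 22155 = 22219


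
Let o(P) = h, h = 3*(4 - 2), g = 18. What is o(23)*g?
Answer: 108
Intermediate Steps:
h = 6 (h = 3*2 = 6)
o(P) = 6
o(23)*g = 6*18 = 108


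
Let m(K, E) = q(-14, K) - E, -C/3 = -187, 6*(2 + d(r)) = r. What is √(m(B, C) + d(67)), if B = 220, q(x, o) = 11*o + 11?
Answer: 5*√2706/6 ≈ 43.349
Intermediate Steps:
q(x, o) = 11 + 11*o
d(r) = -2 + r/6
C = 561 (C = -3*(-187) = 561)
m(K, E) = 11 - E + 11*K (m(K, E) = (11 + 11*K) - E = 11 - E + 11*K)
√(m(B, C) + d(67)) = √((11 - 1*561 + 11*220) + (-2 + (⅙)*67)) = √((11 - 561 + 2420) + (-2 + 67/6)) = √(1870 + 55/6) = √(11275/6) = 5*√2706/6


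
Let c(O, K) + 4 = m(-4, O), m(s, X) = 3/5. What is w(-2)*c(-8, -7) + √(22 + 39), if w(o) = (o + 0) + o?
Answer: 68/5 + √61 ≈ 21.410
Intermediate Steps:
m(s, X) = ⅗ (m(s, X) = 3*(⅕) = ⅗)
c(O, K) = -17/5 (c(O, K) = -4 + ⅗ = -17/5)
w(o) = 2*o (w(o) = o + o = 2*o)
w(-2)*c(-8, -7) + √(22 + 39) = (2*(-2))*(-17/5) + √(22 + 39) = -4*(-17/5) + √61 = 68/5 + √61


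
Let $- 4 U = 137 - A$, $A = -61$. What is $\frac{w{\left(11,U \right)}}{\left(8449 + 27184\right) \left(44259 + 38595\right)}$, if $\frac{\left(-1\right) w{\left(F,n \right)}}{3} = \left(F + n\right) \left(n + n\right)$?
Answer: $- \frac{2541}{656074796} \approx -3.873 \cdot 10^{-6}$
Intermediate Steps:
$U = - \frac{99}{2}$ ($U = - \frac{137 - -61}{4} = - \frac{137 + 61}{4} = \left(- \frac{1}{4}\right) 198 = - \frac{99}{2} \approx -49.5$)
$w{\left(F,n \right)} = - 6 n \left(F + n\right)$ ($w{\left(F,n \right)} = - 3 \left(F + n\right) \left(n + n\right) = - 3 \left(F + n\right) 2 n = - 3 \cdot 2 n \left(F + n\right) = - 6 n \left(F + n\right)$)
$\frac{w{\left(11,U \right)}}{\left(8449 + 27184\right) \left(44259 + 38595\right)} = \frac{\left(-6\right) \left(- \frac{99}{2}\right) \left(11 - \frac{99}{2}\right)}{\left(8449 + 27184\right) \left(44259 + 38595\right)} = \frac{\left(-6\right) \left(- \frac{99}{2}\right) \left(- \frac{77}{2}\right)}{35633 \cdot 82854} = - \frac{22869}{2 \cdot 2952336582} = \left(- \frac{22869}{2}\right) \frac{1}{2952336582} = - \frac{2541}{656074796}$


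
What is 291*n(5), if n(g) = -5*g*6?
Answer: -43650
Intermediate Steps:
n(g) = -30*g
291*n(5) = 291*(-30*5) = 291*(-150) = -43650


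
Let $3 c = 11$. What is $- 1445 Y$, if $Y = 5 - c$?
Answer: $- \frac{5780}{3} \approx -1926.7$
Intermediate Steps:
$c = \frac{11}{3}$ ($c = \frac{1}{3} \cdot 11 = \frac{11}{3} \approx 3.6667$)
$Y = \frac{4}{3}$ ($Y = 5 - \frac{11}{3} = \frac{4}{3} \approx 1.3333$)
$- 1445 Y = \left(-1445\right) \frac{4}{3} = - \frac{5780}{3}$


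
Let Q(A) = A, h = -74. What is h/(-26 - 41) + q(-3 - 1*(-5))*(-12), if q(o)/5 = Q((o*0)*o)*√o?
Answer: 74/67 ≈ 1.1045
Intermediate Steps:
q(o) = 0 (q(o) = 5*(((o*0)*o)*√o) = 5*((0*o)*√o) = 5*(0*√o) = 5*0 = 0)
h/(-26 - 41) + q(-3 - 1*(-5))*(-12) = -74/(-26 - 41) + 0*(-12) = -74/(-67) + 0 = -74*(-1/67) + 0 = 74/67 + 0 = 74/67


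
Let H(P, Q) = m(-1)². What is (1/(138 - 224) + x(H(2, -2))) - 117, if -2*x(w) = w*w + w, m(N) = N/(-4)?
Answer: -2576859/22016 ≈ -117.04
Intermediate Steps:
m(N) = -N/4 (m(N) = N*(-¼) = -N/4)
H(P, Q) = 1/16 (H(P, Q) = (-¼*(-1))² = (¼)² = 1/16)
x(w) = -w/2 - w²/2 (x(w) = -(w*w + w)/2 = -(w² + w)/2 = -(w + w²)/2 = -w/2 - w²/2)
(1/(138 - 224) + x(H(2, -2))) - 117 = (1/(138 - 224) - ½*1/16*(1 + 1/16)) - 117 = (1/(-86) - ½*1/16*17/16) - 117 = (-1/86 - 17/512) - 117 = -987/22016 - 117 = -2576859/22016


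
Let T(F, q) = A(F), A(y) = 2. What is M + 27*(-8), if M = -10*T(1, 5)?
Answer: -236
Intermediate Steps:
T(F, q) = 2
M = -20 (M = -10*2 = -20)
M + 27*(-8) = -20 + 27*(-8) = -20 - 216 = -236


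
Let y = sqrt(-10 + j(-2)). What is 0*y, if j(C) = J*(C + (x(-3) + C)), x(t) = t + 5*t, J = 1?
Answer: 0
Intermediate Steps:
x(t) = 6*t
j(C) = -18 + 2*C (j(C) = 1*(C + (6*(-3) + C)) = 1*(C + (-18 + C)) = 1*(-18 + 2*C) = -18 + 2*C)
y = 4*I*sqrt(2) (y = sqrt(-10 + (-18 + 2*(-2))) = sqrt(-10 + (-18 - 4)) = sqrt(-10 - 22) = sqrt(-32) = 4*I*sqrt(2) ≈ 5.6569*I)
0*y = 0*(4*I*sqrt(2)) = 0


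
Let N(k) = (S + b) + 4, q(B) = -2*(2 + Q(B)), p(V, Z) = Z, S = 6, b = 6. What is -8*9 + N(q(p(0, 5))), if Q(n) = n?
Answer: -56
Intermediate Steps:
q(B) = -4 - 2*B (q(B) = -2*(2 + B) = -4 - 2*B)
N(k) = 16 (N(k) = (6 + 6) + 4 = 12 + 4 = 16)
-8*9 + N(q(p(0, 5))) = -8*9 + 16 = -72 + 16 = -56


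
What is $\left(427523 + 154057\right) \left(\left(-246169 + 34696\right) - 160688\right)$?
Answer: $-216441394380$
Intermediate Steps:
$\left(427523 + 154057\right) \left(\left(-246169 + 34696\right) - 160688\right) = 581580 \left(-211473 - 160688\right) = 581580 \left(-372161\right) = -216441394380$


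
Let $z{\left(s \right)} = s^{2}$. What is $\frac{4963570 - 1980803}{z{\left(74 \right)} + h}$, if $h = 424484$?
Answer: $\frac{2982767}{429960} \approx 6.9373$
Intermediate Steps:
$\frac{4963570 - 1980803}{z{\left(74 \right)} + h} = \frac{4963570 - 1980803}{74^{2} + 424484} = \frac{2982767}{5476 + 424484} = \frac{2982767}{429960}$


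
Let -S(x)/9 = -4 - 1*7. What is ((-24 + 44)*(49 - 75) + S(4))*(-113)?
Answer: 47573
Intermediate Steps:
S(x) = 99 (S(x) = -9*(-4 - 1*7) = -9*(-4 - 7) = -9*(-11) = 99)
((-24 + 44)*(49 - 75) + S(4))*(-113) = ((-24 + 44)*(49 - 75) + 99)*(-113) = (20*(-26) + 99)*(-113) = (-520 + 99)*(-113) = -421*(-113) = 47573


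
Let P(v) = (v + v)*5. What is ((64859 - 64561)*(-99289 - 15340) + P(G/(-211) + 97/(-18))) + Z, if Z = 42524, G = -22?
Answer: -64788127637/1899 ≈ -3.4117e+7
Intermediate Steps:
P(v) = 10*v (P(v) = (2*v)*5 = 10*v)
((64859 - 64561)*(-99289 - 15340) + P(G/(-211) + 97/(-18))) + Z = ((64859 - 64561)*(-99289 - 15340) + 10*(-22/(-211) + 97/(-18))) + 42524 = (298*(-114629) + 10*(-22*(-1/211) + 97*(-1/18))) + 42524 = (-34159442 + 10*(22/211 - 97/18)) + 42524 = (-34159442 + 10*(-20071/3798)) + 42524 = (-34159442 - 100355/1899) + 42524 = -64868880713/1899 + 42524 = -64788127637/1899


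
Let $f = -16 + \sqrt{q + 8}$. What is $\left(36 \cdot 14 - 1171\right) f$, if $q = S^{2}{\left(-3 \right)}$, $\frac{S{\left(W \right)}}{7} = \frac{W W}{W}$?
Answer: $10672 - 667 \sqrt{449} \approx -3461.5$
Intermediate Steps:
$S{\left(W \right)} = 7 W$ ($S{\left(W \right)} = 7 \frac{W W}{W} = 7 \frac{W^{2}}{W} = 7 W$)
$q = 441$ ($q = \left(7 \left(-3\right)\right)^{2} = \left(-21\right)^{2} = 441$)
$f = -16 + \sqrt{449}$ ($f = -16 + \sqrt{441 + 8} = -16 + \sqrt{449} \approx 5.1896$)
$\left(36 \cdot 14 - 1171\right) f = \left(36 \cdot 14 - 1171\right) \left(-16 + \sqrt{449}\right) = \left(504 - 1171\right) \left(-16 + \sqrt{449}\right) = - 667 \left(-16 + \sqrt{449}\right) = 10672 - 667 \sqrt{449}$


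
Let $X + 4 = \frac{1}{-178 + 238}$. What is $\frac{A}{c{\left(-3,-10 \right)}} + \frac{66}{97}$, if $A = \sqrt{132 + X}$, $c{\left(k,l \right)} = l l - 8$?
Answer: $\frac{66}{97} + \frac{\sqrt{115215}}{2760} \approx 0.8034$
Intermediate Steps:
$X = - \frac{239}{60}$ ($X = -4 + \frac{1}{-178 + 238} = -4 + \frac{1}{60} = - \frac{239}{60} \approx -3.9833$)
$c{\left(k,l \right)} = -8 + l^{2}$ ($c{\left(k,l \right)} = l^{2} - 8 = -8 + l^{2}$)
$A = \frac{\sqrt{115215}}{30}$ ($A = \sqrt{132 - \frac{239}{60}} = \sqrt{\frac{7681}{60}} = \frac{\sqrt{115215}}{30} \approx 11.314$)
$\frac{A}{c{\left(-3,-10 \right)}} + \frac{66}{97} = \frac{\frac{1}{30} \sqrt{115215}}{-8 + \left(-10\right)^{2}} + \frac{66}{97} = \frac{\frac{1}{30} \sqrt{115215}}{-8 + 100} + 66 \cdot \frac{1}{97} = \frac{\frac{1}{30} \sqrt{115215}}{92} + \frac{66}{97} = \frac{\sqrt{115215}}{30} \cdot \frac{1}{92} + \frac{66}{97} = \frac{\sqrt{115215}}{2760} + \frac{66}{97} = \frac{66}{97} + \frac{\sqrt{115215}}{2760}$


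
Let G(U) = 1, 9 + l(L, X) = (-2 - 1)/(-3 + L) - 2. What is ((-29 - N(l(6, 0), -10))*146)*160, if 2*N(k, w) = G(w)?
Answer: -689120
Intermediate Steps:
l(L, X) = -11 - 3/(-3 + L) (l(L, X) = -9 + ((-2 - 1)/(-3 + L) - 2) = -9 + (-3/(-3 + L) - 2) = -9 + (-2 - 3/(-3 + L)) = -11 - 3/(-3 + L))
N(k, w) = ½ (N(k, w) = (½)*1 = ½)
((-29 - N(l(6, 0), -10))*146)*160 = ((-29 - 1*½)*146)*160 = ((-29 - ½)*146)*160 = -59/2*146*160 = -4307*160 = -689120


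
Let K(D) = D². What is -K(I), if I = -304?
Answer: -92416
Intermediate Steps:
-K(I) = -1*(-304)² = -1*92416 = -92416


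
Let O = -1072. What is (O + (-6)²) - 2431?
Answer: -3467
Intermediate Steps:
(O + (-6)²) - 2431 = (-1072 + (-6)²) - 2431 = (-1072 + 36) - 2431 = -1036 - 2431 = -3467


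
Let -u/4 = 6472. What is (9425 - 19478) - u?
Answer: 15835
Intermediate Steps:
u = -25888 (u = -4*6472 = -25888)
(9425 - 19478) - u = (9425 - 19478) - 1*(-25888) = -10053 + 25888 = 15835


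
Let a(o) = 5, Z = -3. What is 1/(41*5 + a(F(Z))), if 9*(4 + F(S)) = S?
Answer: 1/210 ≈ 0.0047619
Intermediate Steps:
F(S) = -4 + S/9
1/(41*5 + a(F(Z))) = 1/(41*5 + 5) = 1/(205 + 5) = 1/210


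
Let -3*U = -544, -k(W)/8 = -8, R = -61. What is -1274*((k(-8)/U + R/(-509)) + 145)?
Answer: -1603680624/8653 ≈ -1.8533e+5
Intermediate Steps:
k(W) = 64 (k(W) = -8*(-8) = 64)
U = 544/3 (U = -⅓*(-544) = 544/3 ≈ 181.33)
-1274*((k(-8)/U + R/(-509)) + 145) = -1274*((64/(544/3) - 61/(-509)) + 145) = -1274*((64*(3/544) - 61*(-1/509)) + 145) = -1274*((6/17 + 61/509) + 145) = -1274*(4091/8653 + 145) = -1274*1258776/8653 = -1603680624/8653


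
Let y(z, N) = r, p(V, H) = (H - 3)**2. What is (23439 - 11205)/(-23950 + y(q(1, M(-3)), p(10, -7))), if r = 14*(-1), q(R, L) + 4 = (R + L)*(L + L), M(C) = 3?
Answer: -2039/3994 ≈ -0.51052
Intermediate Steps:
p(V, H) = (-3 + H)**2
q(R, L) = -4 + 2*L*(L + R) (q(R, L) = -4 + (R + L)*(L + L) = -4 + (L + R)*(2*L) = -4 + 2*L*(L + R))
r = -14
y(z, N) = -14
(23439 - 11205)/(-23950 + y(q(1, M(-3)), p(10, -7))) = (23439 - 11205)/(-23950 - 14) = 12234/(-23964) = 12234*(-1/23964) = -2039/3994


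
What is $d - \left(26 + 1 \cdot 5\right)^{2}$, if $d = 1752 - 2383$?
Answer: $-1592$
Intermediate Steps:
$d = -631$ ($d = 1752 - 2383 = -631$)
$d - \left(26 + 1 \cdot 5\right)^{2} = -631 - \left(26 + 1 \cdot 5\right)^{2} = -631 - \left(26 + 5\right)^{2} = -631 - 31^{2} = -631 - 961 = -1592$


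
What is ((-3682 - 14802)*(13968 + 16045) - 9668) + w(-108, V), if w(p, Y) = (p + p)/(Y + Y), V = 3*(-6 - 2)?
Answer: -1109539911/2 ≈ -5.5477e+8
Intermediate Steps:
V = -24 (V = 3*(-8) = -24)
w(p, Y) = p/Y (w(p, Y) = (2*p)/((2*Y)) = (2*p)*(1/(2*Y)) = p/Y)
((-3682 - 14802)*(13968 + 16045) - 9668) + w(-108, V) = ((-3682 - 14802)*(13968 + 16045) - 9668) - 108/(-24) = (-18484*30013 - 9668) - 108*(-1/24) = (-554760292 - 9668) + 9/2 = -554769960 + 9/2 = -1109539911/2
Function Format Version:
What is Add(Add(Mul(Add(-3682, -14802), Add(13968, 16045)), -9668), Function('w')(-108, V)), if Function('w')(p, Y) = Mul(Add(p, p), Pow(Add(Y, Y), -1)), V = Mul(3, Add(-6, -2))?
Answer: Rational(-1109539911, 2) ≈ -5.5477e+8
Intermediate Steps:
V = -24 (V = Mul(3, -8) = -24)
Function('w')(p, Y) = Mul(p, Pow(Y, -1)) (Function('w')(p, Y) = Mul(Mul(2, p), Pow(Mul(2, Y), -1)) = Mul(Mul(2, p), Mul(Rational(1, 2), Pow(Y, -1))) = Mul(p, Pow(Y, -1)))
Add(Add(Mul(Add(-3682, -14802), Add(13968, 16045)), -9668), Function('w')(-108, V)) = Add(Add(Mul(Add(-3682, -14802), Add(13968, 16045)), -9668), Mul(-108, Pow(-24, -1))) = Add(Add(Mul(-18484, 30013), -9668), Mul(-108, Rational(-1, 24))) = Add(Add(-554760292, -9668), Rational(9, 2)) = Add(-554769960, Rational(9, 2)) = Rational(-1109539911, 2)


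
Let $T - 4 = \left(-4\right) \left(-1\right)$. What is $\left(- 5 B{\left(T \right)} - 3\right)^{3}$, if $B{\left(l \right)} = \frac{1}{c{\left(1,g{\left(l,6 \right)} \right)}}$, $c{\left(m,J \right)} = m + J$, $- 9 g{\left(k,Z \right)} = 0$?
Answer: $-512$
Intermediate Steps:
$g{\left(k,Z \right)} = 0$ ($g{\left(k,Z \right)} = \left(- \frac{1}{9}\right) 0 = 0$)
$c{\left(m,J \right)} = J + m$
$T = 8$ ($T = 4 - -4 = 4 + 4 = 8$)
$B{\left(l \right)} = 1$ ($B{\left(l \right)} = \frac{1}{0 + 1} = 1^{-1} = 1$)
$\left(- 5 B{\left(T \right)} - 3\right)^{3} = \left(\left(-5\right) 1 - 3\right)^{3} = \left(-5 - 3\right)^{3} = \left(-8\right)^{3} = -512$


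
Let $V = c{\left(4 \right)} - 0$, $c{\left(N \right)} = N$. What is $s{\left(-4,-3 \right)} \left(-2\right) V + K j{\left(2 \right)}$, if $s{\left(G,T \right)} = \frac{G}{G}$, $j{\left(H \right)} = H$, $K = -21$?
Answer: $-50$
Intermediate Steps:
$s{\left(G,T \right)} = 1$
$V = 4$ ($V = 4 - 0 = 4 + 0 = 4$)
$s{\left(-4,-3 \right)} \left(-2\right) V + K j{\left(2 \right)} = 1 \left(-2\right) 4 - 42 = \left(-2\right) 4 - 42 = -8 - 42 = -50$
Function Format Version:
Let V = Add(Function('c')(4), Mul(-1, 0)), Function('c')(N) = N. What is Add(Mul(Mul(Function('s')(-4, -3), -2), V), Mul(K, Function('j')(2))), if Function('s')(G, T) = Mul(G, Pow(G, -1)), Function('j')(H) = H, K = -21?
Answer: -50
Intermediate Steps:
Function('s')(G, T) = 1
V = 4 (V = Add(4, Mul(-1, 0)) = Add(4, 0) = 4)
Add(Mul(Mul(Function('s')(-4, -3), -2), V), Mul(K, Function('j')(2))) = Add(Mul(Mul(1, -2), 4), Mul(-21, 2)) = Add(Mul(-2, 4), -42) = Add(-8, -42) = -50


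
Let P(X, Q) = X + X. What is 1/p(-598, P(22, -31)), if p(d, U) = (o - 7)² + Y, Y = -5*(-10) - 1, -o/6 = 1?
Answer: 1/218 ≈ 0.0045872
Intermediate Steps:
o = -6 (o = -6*1 = -6)
Y = 49 (Y = 50 - 1 = 49)
P(X, Q) = 2*X
p(d, U) = 218 (p(d, U) = (-6 - 7)² + 49 = (-13)² + 49 = 169 + 49 = 218)
1/p(-598, P(22, -31)) = 1/218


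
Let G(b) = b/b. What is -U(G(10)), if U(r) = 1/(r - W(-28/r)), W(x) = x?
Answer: -1/29 ≈ -0.034483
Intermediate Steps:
G(b) = 1
U(r) = 1/(r + 28/r) (U(r) = 1/(r - (-28)/r) = 1/(r + 28/r))
-U(G(10)) = -1/(28 + 1**2) = -1/(28 + 1) = -1/29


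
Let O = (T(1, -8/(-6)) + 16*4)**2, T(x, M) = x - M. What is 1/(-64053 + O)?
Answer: -9/539996 ≈ -1.6667e-5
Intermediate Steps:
O = 36481/9 (O = ((1 - (-8)/(-6)) + 16*4)**2 = ((1 - (-8)*(-1)/6) + 64)**2 = ((1 - 1*4/3) + 64)**2 = ((1 - 4/3) + 64)**2 = (-1/3 + 64)**2 = (191/3)**2 = 36481/9 ≈ 4053.4)
1/(-64053 + O) = 1/(-64053 + 36481/9) = 1/(-539996/9) = -9/539996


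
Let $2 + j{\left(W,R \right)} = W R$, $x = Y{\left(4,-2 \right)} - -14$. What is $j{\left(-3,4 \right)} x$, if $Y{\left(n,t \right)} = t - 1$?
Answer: $-154$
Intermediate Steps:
$Y{\left(n,t \right)} = -1 + t$
$x = 11$ ($x = \left(-1 - 2\right) - -14 = -3 + 14 = 11$)
$j{\left(W,R \right)} = -2 + R W$ ($j{\left(W,R \right)} = -2 + W R = -2 + R W$)
$j{\left(-3,4 \right)} x = \left(-2 + 4 \left(-3\right)\right) 11 = \left(-2 - 12\right) 11 = \left(-14\right) 11 = -154$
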